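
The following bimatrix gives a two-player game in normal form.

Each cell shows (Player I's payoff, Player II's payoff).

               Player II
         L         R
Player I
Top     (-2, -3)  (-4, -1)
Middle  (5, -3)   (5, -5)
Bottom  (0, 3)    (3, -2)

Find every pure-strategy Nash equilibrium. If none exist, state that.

(Middle, L)

(Top, L): Player I can switch to Middle (-2 → 5). Not NE.
(Top, R): Player I can switch to Middle (-4 → 5). Not NE.
(Middle, L): Player I gets 5, best alternative 0; Player II gets -3, best alternative -5. No profitable deviation — NE.
(Middle, R): Player II can switch to L (-5 → -3). Not NE.
(Bottom, L): Player I can switch to Middle (0 → 5). Not NE.
(Bottom, R): Player I can switch to Middle (3 → 5). Not NE.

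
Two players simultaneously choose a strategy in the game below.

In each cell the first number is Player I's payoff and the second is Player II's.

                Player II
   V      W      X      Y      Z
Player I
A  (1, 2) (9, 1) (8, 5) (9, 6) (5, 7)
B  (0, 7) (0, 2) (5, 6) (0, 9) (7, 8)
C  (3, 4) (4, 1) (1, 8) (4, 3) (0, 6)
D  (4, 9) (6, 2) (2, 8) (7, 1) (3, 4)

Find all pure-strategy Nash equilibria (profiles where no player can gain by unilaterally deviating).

The unique pure-strategy Nash equilibrium is (D, V).

(A, V): Player I can switch to C (1 → 3). Not NE.
(A, W): Player II can switch to V (1 → 2). Not NE.
(A, X): Player II can switch to Y (5 → 6). Not NE.
(A, Y): Player II can switch to Z (6 → 7). Not NE.
(A, Z): Player I can switch to B (5 → 7). Not NE.
(B, V): Player I can switch to A (0 → 1). Not NE.
(D, V): Player I gets 4, best alternative 3; Player II gets 9, best alternative 8. No profitable deviation — NE.
(The remaining 13 profiles each have a profitable deviation by the same check.)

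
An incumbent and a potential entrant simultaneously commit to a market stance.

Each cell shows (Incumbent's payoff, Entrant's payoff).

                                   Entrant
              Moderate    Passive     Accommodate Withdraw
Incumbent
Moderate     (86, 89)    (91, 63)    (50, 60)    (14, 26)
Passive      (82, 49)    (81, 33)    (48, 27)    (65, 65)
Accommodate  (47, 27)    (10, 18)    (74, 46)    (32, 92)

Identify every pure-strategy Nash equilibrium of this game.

The pure Nash equilibria are (Moderate, Moderate); (Passive, Withdraw).

For each strategy profile, look for a profitable unilateral deviation.
(Moderate, Moderate): Incumbent gets 86, best alternative 82; Entrant gets 89, best alternative 63. No profitable deviation — NE.
(Moderate, Passive): Entrant can switch to Moderate (63 → 89). Not NE.
(Moderate, Accommodate): Incumbent can switch to Accommodate (50 → 74). Not NE.
(Moderate, Withdraw): Incumbent can switch to Passive (14 → 65). Not NE.
(Passive, Moderate): Incumbent can switch to Moderate (82 → 86). Not NE.
(Passive, Passive): Incumbent can switch to Moderate (81 → 91). Not NE.
(Passive, Accommodate): Incumbent can switch to Moderate (48 → 50). Not NE.
(Passive, Withdraw): Incumbent gets 65, best alternative 32; Entrant gets 65, best alternative 49. No profitable deviation — NE.
(Accommodate, Moderate): Incumbent can switch to Moderate (47 → 86). Not NE.
(Accommodate, Passive): Incumbent can switch to Moderate (10 → 91). Not NE.
(The remaining 2 profiles each have a profitable deviation by the same check.)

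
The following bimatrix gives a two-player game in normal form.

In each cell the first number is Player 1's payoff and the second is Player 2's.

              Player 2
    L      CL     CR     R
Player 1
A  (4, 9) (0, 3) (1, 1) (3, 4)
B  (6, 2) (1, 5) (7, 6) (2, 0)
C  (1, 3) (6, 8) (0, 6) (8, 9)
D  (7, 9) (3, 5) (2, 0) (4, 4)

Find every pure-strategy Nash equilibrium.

(A, L): Player 1 can switch to B (4 → 6). Not NE.
(A, CL): Player 1 can switch to B (0 → 1). Not NE.
(A, CR): Player 1 can switch to B (1 → 7). Not NE.
(A, R): Player 1 can switch to C (3 → 8). Not NE.
(B, L): Player 1 can switch to D (6 → 7). Not NE.
(B, CL): Player 1 can switch to C (1 → 6). Not NE.
(B, CR): Player 1 gets 7, best alternative 2; Player 2 gets 6, best alternative 5. No profitable deviation — NE.
(B, R): Player 1 can switch to A (2 → 3). Not NE.
(C, L): Player 1 can switch to A (1 → 4). Not NE.
(C, R): Player 1 gets 8, best alternative 4; Player 2 gets 9, best alternative 8. No profitable deviation — NE.
(D, L): Player 1 gets 7, best alternative 6; Player 2 gets 9, best alternative 5. No profitable deviation — NE.
(The remaining 5 profiles each have a profitable deviation by the same check.)

(B, CR), (C, R), (D, L)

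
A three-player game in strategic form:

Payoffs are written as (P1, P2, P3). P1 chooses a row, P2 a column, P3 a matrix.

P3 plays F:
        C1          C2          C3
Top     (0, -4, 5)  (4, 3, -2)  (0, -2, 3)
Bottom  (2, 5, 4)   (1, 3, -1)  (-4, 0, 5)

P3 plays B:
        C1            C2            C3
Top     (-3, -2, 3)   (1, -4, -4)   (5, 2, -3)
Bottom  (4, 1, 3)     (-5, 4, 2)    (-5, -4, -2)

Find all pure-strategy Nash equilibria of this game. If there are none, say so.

(Top, C1, F): P1 can switch to Bottom (0 → 2). Not NE.
(Top, C1, B): P1 can switch to Bottom (-3 → 4). Not NE.
(Top, C2, F): P1 gets 4, best alternative 1; P2 gets 3, best alternative -2; P3 gets -2, best alternative -4. No profitable deviation — NE.
(Top, C2, B): P2 can switch to C1 (-4 → -2). Not NE.
(Top, C3, F): P2 can switch to C2 (-2 → 3). Not NE.
(Top, C3, B): P3 can switch to F (-3 → 3). Not NE.
(Bottom, C1, F): P1 gets 2, best alternative 0; P2 gets 5, best alternative 3; P3 gets 4, best alternative 3. No profitable deviation — NE.
(Bottom, C1, B): P2 can switch to C2 (1 → 4). Not NE.
(Bottom, C2, F): P1 can switch to Top (1 → 4). Not NE.
(Bottom, C2, B): P1 can switch to Top (-5 → 1). Not NE.
(Bottom, C3, F): P1 can switch to Top (-4 → 0). Not NE.
(Bottom, C3, B): P1 can switch to Top (-5 → 5). Not NE.

The pure Nash equilibria are (Top, C2, F), (Bottom, C1, F).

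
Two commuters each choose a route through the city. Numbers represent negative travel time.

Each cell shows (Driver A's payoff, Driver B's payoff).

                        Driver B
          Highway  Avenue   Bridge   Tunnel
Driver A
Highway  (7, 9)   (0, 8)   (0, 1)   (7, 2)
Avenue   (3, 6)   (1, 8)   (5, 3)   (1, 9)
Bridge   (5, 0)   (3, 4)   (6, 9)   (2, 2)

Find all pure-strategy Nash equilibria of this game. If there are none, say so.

The pure Nash equilibria are (Highway, Highway) and (Bridge, Bridge).

Driver A against Highway: payoffs 7, 3, 5 → best response Highway.
Driver A against Avenue: payoffs 0, 1, 3 → best response Bridge.
Driver A against Bridge: payoffs 0, 5, 6 → best response Bridge.
Driver A against Tunnel: payoffs 7, 1, 2 → best response Highway.
Driver B against Highway: payoffs 9, 8, 1, 2 → best response Highway.
Driver B against Avenue: payoffs 6, 8, 3, 9 → best response Tunnel.
Driver B against Bridge: payoffs 0, 4, 9, 2 → best response Bridge.
Mutual best responses: (Highway, Highway); (Bridge, Bridge).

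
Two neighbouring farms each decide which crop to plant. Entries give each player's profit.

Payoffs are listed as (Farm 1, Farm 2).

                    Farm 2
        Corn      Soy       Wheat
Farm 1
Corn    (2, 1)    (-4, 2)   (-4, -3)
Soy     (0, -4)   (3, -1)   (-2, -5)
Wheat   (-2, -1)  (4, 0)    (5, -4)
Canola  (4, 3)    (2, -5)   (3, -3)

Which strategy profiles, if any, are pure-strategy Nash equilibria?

(Corn, Corn): Farm 1 can switch to Canola (2 → 4). Not NE.
(Corn, Soy): Farm 1 can switch to Soy (-4 → 3). Not NE.
(Corn, Wheat): Farm 1 can switch to Soy (-4 → -2). Not NE.
(Soy, Corn): Farm 1 can switch to Corn (0 → 2). Not NE.
(Soy, Soy): Farm 1 can switch to Wheat (3 → 4). Not NE.
(Soy, Wheat): Farm 1 can switch to Wheat (-2 → 5). Not NE.
(Wheat, Corn): Farm 1 can switch to Corn (-2 → 2). Not NE.
(Wheat, Soy): Farm 1 gets 4, best alternative 3; Farm 2 gets 0, best alternative -1. No profitable deviation — NE.
(Wheat, Wheat): Farm 2 can switch to Corn (-4 → -1). Not NE.
(Canola, Corn): Farm 1 gets 4, best alternative 2; Farm 2 gets 3, best alternative -3. No profitable deviation — NE.
(Canola, Soy): Farm 1 can switch to Soy (2 → 3). Not NE.
(Canola, Wheat): Farm 1 can switch to Wheat (3 → 5). Not NE.

Pure-strategy Nash equilibria: (Wheat, Soy) and (Canola, Corn)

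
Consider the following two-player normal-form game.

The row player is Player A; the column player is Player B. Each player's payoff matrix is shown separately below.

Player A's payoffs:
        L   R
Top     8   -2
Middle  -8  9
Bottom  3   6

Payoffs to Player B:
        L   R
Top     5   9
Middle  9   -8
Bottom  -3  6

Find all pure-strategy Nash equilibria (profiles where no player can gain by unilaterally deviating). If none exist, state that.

(Top, L): Player B can switch to R (5 → 9). Not NE.
(Top, R): Player A can switch to Middle (-2 → 9). Not NE.
(Middle, L): Player A can switch to Top (-8 → 8). Not NE.
(Middle, R): Player B can switch to L (-8 → 9). Not NE.
(Bottom, L): Player A can switch to Top (3 → 8). Not NE.
(Bottom, R): Player A can switch to Middle (6 → 9). Not NE.

There is no pure-strategy Nash equilibrium.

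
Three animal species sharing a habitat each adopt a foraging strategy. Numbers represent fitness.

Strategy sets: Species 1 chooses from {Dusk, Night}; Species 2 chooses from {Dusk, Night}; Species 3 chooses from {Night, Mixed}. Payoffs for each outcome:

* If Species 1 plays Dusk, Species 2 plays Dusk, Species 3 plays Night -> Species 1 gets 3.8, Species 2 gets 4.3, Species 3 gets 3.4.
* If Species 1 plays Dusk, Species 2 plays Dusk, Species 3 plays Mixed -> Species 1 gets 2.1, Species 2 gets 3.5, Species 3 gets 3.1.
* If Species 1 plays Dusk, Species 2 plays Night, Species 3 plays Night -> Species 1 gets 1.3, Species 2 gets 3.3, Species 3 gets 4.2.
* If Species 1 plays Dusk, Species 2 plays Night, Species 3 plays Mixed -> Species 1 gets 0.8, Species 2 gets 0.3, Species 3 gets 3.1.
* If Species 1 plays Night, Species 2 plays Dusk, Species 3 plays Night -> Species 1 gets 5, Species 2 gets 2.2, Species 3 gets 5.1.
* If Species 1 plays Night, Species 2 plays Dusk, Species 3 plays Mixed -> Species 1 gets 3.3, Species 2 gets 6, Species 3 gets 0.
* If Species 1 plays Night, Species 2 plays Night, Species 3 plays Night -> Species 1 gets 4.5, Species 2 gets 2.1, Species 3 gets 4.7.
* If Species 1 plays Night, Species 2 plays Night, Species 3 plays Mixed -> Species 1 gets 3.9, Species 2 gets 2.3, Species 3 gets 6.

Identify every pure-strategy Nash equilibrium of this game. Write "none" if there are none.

The unique pure-strategy Nash equilibrium is (Night, Dusk, Night).

Species 1 against (Dusk, Night): payoffs 3.8, 5 → best response Night.
Species 1 against (Dusk, Mixed): payoffs 2.1, 3.3 → best response Night.
Species 1 against (Night, Night): payoffs 1.3, 4.5 → best response Night.
Species 1 against (Night, Mixed): payoffs 0.8, 3.9 → best response Night.
Species 2 against (Dusk, Night): payoffs 4.3, 3.3 → best response Dusk.
Species 2 against (Dusk, Mixed): payoffs 3.5, 0.3 → best response Dusk.
Species 2 against (Night, Night): payoffs 2.2, 2.1 → best response Dusk.
Species 2 against (Night, Mixed): payoffs 6, 2.3 → best response Dusk.
Species 3 against (Dusk, Dusk): payoffs 3.4, 3.1 → best response Night.
Species 3 against (Dusk, Night): payoffs 4.2, 3.1 → best response Night.
Species 3 against (Night, Dusk): payoffs 5.1, 0 → best response Night.
Species 3 against (Night, Night): payoffs 4.7, 6 → best response Mixed.
Mutual best responses: (Night, Dusk, Night).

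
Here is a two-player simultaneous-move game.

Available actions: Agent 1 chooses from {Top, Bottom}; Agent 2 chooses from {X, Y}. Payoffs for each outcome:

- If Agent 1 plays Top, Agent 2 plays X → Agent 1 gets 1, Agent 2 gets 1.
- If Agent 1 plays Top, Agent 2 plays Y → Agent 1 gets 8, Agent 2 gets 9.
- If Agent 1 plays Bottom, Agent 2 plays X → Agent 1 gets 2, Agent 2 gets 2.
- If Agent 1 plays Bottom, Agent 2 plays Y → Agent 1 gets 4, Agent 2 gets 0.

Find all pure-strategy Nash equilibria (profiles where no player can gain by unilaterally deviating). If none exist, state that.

(Top, Y) and (Bottom, X)

Check each profile: it is a Nash equilibrium iff no player can strictly gain by switching unilaterally.
(Top, X): Agent 1 can switch to Bottom (1 → 2). Not NE.
(Top, Y): Agent 1 gets 8, best alternative 4; Agent 2 gets 9, best alternative 1. No profitable deviation — NE.
(Bottom, X): Agent 1 gets 2, best alternative 1; Agent 2 gets 2, best alternative 0. No profitable deviation — NE.
(Bottom, Y): Agent 1 can switch to Top (4 → 8). Not NE.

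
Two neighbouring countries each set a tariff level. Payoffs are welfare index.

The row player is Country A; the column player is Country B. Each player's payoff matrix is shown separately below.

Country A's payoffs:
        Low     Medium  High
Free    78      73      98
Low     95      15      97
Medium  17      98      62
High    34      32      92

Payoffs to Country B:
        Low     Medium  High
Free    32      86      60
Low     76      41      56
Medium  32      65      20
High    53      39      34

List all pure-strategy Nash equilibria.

Country A against Low: payoffs 78, 95, 17, 34 → best response Low.
Country A against Medium: payoffs 73, 15, 98, 32 → best response Medium.
Country A against High: payoffs 98, 97, 62, 92 → best response Free.
Country B against Free: payoffs 32, 86, 60 → best response Medium.
Country B against Low: payoffs 76, 41, 56 → best response Low.
Country B against Medium: payoffs 32, 65, 20 → best response Medium.
Country B against High: payoffs 53, 39, 34 → best response Low.
Mutual best responses: (Low, Low); (Medium, Medium).

Pure-strategy Nash equilibria: (Low, Low); (Medium, Medium)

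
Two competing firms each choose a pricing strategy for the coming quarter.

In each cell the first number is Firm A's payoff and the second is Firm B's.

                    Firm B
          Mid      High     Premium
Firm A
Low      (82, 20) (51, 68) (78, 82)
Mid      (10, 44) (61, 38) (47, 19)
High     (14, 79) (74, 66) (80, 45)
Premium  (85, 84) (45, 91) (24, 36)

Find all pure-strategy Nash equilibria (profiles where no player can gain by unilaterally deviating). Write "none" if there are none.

Firm A against Mid: payoffs 82, 10, 14, 85 → best response Premium.
Firm A against High: payoffs 51, 61, 74, 45 → best response High.
Firm A against Premium: payoffs 78, 47, 80, 24 → best response High.
Firm B against Low: payoffs 20, 68, 82 → best response Premium.
Firm B against Mid: payoffs 44, 38, 19 → best response Mid.
Firm B against High: payoffs 79, 66, 45 → best response Mid.
Firm B against Premium: payoffs 84, 91, 36 → best response High.
No profile is a mutual best response for all players.

This game has no pure Nash equilibrium.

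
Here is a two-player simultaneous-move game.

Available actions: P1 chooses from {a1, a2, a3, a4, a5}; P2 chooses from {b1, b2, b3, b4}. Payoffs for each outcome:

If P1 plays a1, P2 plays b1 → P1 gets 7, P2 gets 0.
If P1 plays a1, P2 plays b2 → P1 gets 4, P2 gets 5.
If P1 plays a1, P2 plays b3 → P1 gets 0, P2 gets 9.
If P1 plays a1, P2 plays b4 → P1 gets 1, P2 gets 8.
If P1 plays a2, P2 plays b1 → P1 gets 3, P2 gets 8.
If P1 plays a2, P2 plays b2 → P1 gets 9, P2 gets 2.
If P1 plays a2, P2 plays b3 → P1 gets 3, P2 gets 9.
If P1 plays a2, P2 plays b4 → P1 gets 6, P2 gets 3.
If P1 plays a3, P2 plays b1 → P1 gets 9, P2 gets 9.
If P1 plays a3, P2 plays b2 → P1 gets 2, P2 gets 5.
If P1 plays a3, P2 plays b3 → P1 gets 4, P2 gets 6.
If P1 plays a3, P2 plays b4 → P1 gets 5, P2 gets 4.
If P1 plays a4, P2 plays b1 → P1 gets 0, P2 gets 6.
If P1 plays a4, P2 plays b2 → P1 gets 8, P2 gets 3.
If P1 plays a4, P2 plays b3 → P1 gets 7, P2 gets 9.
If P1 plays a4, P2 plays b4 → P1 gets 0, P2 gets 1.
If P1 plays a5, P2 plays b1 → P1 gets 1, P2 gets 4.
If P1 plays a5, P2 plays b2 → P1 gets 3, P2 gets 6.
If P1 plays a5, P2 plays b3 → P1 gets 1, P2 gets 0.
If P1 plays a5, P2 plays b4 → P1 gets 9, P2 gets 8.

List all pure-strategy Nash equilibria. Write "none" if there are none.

P1 against b1: payoffs 7, 3, 9, 0, 1 → best response a3.
P1 against b2: payoffs 4, 9, 2, 8, 3 → best response a2.
P1 against b3: payoffs 0, 3, 4, 7, 1 → best response a4.
P1 against b4: payoffs 1, 6, 5, 0, 9 → best response a5.
P2 against a1: payoffs 0, 5, 9, 8 → best response b3.
P2 against a2: payoffs 8, 2, 9, 3 → best response b3.
P2 against a3: payoffs 9, 5, 6, 4 → best response b1.
P2 against a4: payoffs 6, 3, 9, 1 → best response b3.
P2 against a5: payoffs 4, 6, 0, 8 → best response b4.
Mutual best responses: (a3, b1); (a4, b3); (a5, b4).

The pure Nash equilibria are (a3, b1), (a4, b3), (a5, b4).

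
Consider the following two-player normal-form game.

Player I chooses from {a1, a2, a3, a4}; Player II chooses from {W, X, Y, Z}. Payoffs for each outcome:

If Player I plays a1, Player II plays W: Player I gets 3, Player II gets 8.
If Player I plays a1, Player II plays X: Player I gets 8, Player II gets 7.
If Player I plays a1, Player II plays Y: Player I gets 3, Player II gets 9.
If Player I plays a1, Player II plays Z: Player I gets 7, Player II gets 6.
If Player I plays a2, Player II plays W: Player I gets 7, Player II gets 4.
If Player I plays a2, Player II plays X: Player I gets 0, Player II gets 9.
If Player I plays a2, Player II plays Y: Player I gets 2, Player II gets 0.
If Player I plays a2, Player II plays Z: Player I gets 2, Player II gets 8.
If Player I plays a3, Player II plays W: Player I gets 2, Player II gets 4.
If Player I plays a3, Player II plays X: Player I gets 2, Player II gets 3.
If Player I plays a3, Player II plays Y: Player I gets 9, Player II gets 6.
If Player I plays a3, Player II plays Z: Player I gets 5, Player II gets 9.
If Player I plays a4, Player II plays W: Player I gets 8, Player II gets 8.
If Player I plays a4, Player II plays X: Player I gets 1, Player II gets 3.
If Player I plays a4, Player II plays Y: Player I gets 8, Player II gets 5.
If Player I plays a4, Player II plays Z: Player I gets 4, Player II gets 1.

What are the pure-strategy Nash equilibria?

For each player, find the best response to each opponent profile; mutual best responses are the pure NE.
Player I against W: payoffs 3, 7, 2, 8 → best response a4.
Player I against X: payoffs 8, 0, 2, 1 → best response a1.
Player I against Y: payoffs 3, 2, 9, 8 → best response a3.
Player I against Z: payoffs 7, 2, 5, 4 → best response a1.
Player II against a1: payoffs 8, 7, 9, 6 → best response Y.
Player II against a2: payoffs 4, 9, 0, 8 → best response X.
Player II against a3: payoffs 4, 3, 6, 9 → best response Z.
Player II against a4: payoffs 8, 3, 5, 1 → best response W.
Mutual best responses: (a4, W).

(a4, W)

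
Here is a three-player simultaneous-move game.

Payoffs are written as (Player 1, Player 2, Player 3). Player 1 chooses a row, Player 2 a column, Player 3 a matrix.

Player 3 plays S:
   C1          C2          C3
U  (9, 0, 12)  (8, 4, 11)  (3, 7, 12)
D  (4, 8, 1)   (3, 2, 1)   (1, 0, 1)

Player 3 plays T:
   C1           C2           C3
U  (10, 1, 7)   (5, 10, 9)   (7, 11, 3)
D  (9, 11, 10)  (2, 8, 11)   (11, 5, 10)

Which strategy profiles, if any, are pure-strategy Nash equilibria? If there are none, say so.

Pure NE: (U, C3, S)

Mark each player's best response to every combination of opponents' strategies; a profile where every player is best-responding is a pure Nash equilibrium.
Player 1 against (C1, S): payoffs 9, 4 → best response U.
Player 1 against (C1, T): payoffs 10, 9 → best response U.
Player 1 against (C2, S): payoffs 8, 3 → best response U.
Player 1 against (C2, T): payoffs 5, 2 → best response U.
Player 1 against (C3, S): payoffs 3, 1 → best response U.
Player 1 against (C3, T): payoffs 7, 11 → best response D.
Player 2 against (U, S): payoffs 0, 4, 7 → best response C3.
Player 2 against (U, T): payoffs 1, 10, 11 → best response C3.
Player 2 against (D, S): payoffs 8, 2, 0 → best response C1.
Player 2 against (D, T): payoffs 11, 8, 5 → best response C1.
Player 3 against (U, C1): payoffs 12, 7 → best response S.
Player 3 against (U, C2): payoffs 11, 9 → best response S.
Player 3 against (U, C3): payoffs 12, 3 → best response S.
Player 3 against (D, C1): payoffs 1, 10 → best response T.
Player 3 against (D, C2): payoffs 1, 11 → best response T.
Player 3 against (D, C3): payoffs 1, 10 → best response T.
Mutual best responses: (U, C3, S).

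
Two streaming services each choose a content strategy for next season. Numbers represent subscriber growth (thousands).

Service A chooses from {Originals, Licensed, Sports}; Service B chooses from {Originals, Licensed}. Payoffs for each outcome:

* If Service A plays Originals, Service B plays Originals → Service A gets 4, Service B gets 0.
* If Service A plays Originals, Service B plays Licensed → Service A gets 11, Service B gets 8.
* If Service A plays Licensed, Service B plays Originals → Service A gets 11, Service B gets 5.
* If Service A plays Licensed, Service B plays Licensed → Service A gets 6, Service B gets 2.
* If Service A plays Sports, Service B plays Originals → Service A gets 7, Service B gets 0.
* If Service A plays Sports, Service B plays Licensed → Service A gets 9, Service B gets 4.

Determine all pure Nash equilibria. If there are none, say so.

Pure-strategy Nash equilibria: (Originals, Licensed); (Licensed, Originals)

(Originals, Originals): Service A can switch to Licensed (4 → 11). Not NE.
(Originals, Licensed): Service A gets 11, best alternative 9; Service B gets 8, best alternative 0. No profitable deviation — NE.
(Licensed, Originals): Service A gets 11, best alternative 7; Service B gets 5, best alternative 2. No profitable deviation — NE.
(Licensed, Licensed): Service A can switch to Originals (6 → 11). Not NE.
(Sports, Originals): Service A can switch to Licensed (7 → 11). Not NE.
(Sports, Licensed): Service A can switch to Originals (9 → 11). Not NE.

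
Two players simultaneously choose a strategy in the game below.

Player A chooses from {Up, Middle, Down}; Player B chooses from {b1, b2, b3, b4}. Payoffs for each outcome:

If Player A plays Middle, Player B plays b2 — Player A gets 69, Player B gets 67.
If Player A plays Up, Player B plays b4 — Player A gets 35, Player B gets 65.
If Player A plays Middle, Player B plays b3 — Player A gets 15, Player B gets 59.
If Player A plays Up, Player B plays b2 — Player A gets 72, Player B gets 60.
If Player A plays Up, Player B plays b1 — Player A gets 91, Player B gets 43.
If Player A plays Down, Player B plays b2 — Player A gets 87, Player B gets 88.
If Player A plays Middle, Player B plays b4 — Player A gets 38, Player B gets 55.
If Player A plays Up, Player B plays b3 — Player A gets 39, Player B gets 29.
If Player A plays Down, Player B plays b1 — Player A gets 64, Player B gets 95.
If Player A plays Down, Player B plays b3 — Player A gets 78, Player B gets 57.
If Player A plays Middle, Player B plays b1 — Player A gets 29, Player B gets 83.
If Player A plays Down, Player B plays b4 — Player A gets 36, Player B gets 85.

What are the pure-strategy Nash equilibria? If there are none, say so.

No pure-strategy Nash equilibrium.

Player A against b1: payoffs 91, 29, 64 → best response Up.
Player A against b2: payoffs 72, 69, 87 → best response Down.
Player A against b3: payoffs 39, 15, 78 → best response Down.
Player A against b4: payoffs 35, 38, 36 → best response Middle.
Player B against Up: payoffs 43, 60, 29, 65 → best response b4.
Player B against Middle: payoffs 83, 67, 59, 55 → best response b1.
Player B against Down: payoffs 95, 88, 57, 85 → best response b1.
No profile is a mutual best response for all players.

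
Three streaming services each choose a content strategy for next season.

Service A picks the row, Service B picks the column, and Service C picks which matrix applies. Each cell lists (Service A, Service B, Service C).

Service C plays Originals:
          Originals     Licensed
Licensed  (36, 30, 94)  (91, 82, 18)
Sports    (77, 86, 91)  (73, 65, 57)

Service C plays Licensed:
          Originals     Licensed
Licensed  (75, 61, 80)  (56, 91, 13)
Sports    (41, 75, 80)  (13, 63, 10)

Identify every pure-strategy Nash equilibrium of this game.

(Licensed, Originals, Originals): Service A can switch to Sports (36 → 77). Not NE.
(Licensed, Originals, Licensed): Service B can switch to Licensed (61 → 91). Not NE.
(Licensed, Licensed, Originals): Service A gets 91, best alternative 73; Service B gets 82, best alternative 30; Service C gets 18, best alternative 13. No profitable deviation — NE.
(Licensed, Licensed, Licensed): Service C can switch to Originals (13 → 18). Not NE.
(Sports, Originals, Originals): Service A gets 77, best alternative 36; Service B gets 86, best alternative 65; Service C gets 91, best alternative 80. No profitable deviation — NE.
(Sports, Originals, Licensed): Service A can switch to Licensed (41 → 75). Not NE.
(Sports, Licensed, Originals): Service A can switch to Licensed (73 → 91). Not NE.
(Sports, Licensed, Licensed): Service A can switch to Licensed (13 → 56). Not NE.

The pure Nash equilibria are (Licensed, Licensed, Originals); (Sports, Originals, Originals).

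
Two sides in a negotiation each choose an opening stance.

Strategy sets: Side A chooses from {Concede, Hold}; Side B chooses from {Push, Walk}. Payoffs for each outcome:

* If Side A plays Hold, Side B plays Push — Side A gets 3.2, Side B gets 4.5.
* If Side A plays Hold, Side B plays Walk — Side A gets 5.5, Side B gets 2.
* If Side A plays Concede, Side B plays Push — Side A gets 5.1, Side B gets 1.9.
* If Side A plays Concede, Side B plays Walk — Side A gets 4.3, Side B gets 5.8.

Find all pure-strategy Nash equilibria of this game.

none

Side A against Push: payoffs 5.1, 3.2 → best response Concede.
Side A against Walk: payoffs 4.3, 5.5 → best response Hold.
Side B against Concede: payoffs 1.9, 5.8 → best response Walk.
Side B against Hold: payoffs 4.5, 2 → best response Push.
No profile is a mutual best response for all players.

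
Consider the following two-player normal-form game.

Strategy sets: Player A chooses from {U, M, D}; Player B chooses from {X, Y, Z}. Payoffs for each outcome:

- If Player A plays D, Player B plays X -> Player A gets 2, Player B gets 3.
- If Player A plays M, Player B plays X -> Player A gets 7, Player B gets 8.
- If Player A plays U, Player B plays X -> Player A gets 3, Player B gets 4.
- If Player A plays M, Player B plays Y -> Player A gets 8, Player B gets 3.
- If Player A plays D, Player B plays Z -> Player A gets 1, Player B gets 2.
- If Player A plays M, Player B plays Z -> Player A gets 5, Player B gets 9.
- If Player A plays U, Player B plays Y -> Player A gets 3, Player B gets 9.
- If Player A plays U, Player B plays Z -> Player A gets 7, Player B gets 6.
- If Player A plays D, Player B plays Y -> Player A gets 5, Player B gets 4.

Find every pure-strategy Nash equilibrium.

(U, X): Player A can switch to M (3 → 7). Not NE.
(U, Y): Player A can switch to M (3 → 8). Not NE.
(U, Z): Player B can switch to Y (6 → 9). Not NE.
(M, X): Player B can switch to Z (8 → 9). Not NE.
(M, Y): Player B can switch to X (3 → 8). Not NE.
(M, Z): Player A can switch to U (5 → 7). Not NE.
(D, X): Player A can switch to U (2 → 3). Not NE.
(D, Y): Player A can switch to M (5 → 8). Not NE.
(D, Z): Player A can switch to U (1 → 7). Not NE.

This game has no pure Nash equilibrium.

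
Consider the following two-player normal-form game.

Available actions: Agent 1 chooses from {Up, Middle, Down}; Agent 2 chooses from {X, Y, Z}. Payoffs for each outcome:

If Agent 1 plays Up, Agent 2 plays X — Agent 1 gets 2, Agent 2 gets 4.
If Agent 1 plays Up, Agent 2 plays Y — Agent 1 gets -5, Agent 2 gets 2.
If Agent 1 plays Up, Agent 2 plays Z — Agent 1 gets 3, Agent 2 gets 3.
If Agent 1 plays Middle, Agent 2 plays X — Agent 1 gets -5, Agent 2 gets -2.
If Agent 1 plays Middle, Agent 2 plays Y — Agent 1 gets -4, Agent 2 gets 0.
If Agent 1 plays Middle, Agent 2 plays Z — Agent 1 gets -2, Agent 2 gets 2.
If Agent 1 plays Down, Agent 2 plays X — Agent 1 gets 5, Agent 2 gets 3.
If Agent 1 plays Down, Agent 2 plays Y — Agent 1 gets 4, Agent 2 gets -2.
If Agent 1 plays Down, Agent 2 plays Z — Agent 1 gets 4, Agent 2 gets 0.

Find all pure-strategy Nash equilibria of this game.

Agent 1 against X: payoffs 2, -5, 5 → best response Down.
Agent 1 against Y: payoffs -5, -4, 4 → best response Down.
Agent 1 against Z: payoffs 3, -2, 4 → best response Down.
Agent 2 against Up: payoffs 4, 2, 3 → best response X.
Agent 2 against Middle: payoffs -2, 0, 2 → best response Z.
Agent 2 against Down: payoffs 3, -2, 0 → best response X.
Mutual best responses: (Down, X).

(Down, X)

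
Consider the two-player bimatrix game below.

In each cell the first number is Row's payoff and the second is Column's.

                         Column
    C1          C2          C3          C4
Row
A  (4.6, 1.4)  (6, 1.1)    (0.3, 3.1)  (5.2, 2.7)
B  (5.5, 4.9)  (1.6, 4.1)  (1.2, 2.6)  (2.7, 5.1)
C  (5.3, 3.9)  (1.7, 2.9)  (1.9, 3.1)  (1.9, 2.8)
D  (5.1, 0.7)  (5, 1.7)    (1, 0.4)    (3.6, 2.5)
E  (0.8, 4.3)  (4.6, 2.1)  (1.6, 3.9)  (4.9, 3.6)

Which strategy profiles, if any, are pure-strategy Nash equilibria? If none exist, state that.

No pure-strategy Nash equilibrium.

Mark each player's best response to every combination of opponents' strategies; a profile where every player is best-responding is a pure Nash equilibrium.
Row against C1: payoffs 4.6, 5.5, 5.3, 5.1, 0.8 → best response B.
Row against C2: payoffs 6, 1.6, 1.7, 5, 4.6 → best response A.
Row against C3: payoffs 0.3, 1.2, 1.9, 1, 1.6 → best response C.
Row against C4: payoffs 5.2, 2.7, 1.9, 3.6, 4.9 → best response A.
Column against A: payoffs 1.4, 1.1, 3.1, 2.7 → best response C3.
Column against B: payoffs 4.9, 4.1, 2.6, 5.1 → best response C4.
Column against C: payoffs 3.9, 2.9, 3.1, 2.8 → best response C1.
Column against D: payoffs 0.7, 1.7, 0.4, 2.5 → best response C4.
Column against E: payoffs 4.3, 2.1, 3.9, 3.6 → best response C1.
No profile is a mutual best response for all players.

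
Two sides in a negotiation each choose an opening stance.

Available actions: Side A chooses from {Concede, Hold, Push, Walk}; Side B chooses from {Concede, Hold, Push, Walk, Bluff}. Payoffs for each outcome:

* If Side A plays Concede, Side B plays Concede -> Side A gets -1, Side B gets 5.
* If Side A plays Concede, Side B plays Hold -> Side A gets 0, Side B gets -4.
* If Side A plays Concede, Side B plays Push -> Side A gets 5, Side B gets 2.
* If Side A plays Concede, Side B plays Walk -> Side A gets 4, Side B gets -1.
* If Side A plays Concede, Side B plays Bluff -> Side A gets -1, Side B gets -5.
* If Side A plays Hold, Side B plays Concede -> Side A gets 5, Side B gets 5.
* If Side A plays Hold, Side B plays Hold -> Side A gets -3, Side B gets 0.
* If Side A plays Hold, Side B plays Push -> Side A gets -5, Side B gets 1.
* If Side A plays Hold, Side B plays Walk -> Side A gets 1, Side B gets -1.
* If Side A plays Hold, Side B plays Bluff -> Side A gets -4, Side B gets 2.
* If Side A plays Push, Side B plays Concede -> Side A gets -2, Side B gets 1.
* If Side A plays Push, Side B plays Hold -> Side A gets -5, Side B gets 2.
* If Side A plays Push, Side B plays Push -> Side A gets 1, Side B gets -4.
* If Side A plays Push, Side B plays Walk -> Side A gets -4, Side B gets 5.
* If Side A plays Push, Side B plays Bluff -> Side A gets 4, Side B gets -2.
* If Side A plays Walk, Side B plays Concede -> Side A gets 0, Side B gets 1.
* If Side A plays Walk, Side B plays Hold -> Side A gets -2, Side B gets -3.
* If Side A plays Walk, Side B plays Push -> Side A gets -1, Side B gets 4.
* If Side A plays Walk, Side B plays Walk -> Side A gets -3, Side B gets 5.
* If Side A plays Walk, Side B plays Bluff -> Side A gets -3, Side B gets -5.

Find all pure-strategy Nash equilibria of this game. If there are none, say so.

Pure NE: (Hold, Concede)

Side A against Concede: payoffs -1, 5, -2, 0 → best response Hold.
Side A against Hold: payoffs 0, -3, -5, -2 → best response Concede.
Side A against Push: payoffs 5, -5, 1, -1 → best response Concede.
Side A against Walk: payoffs 4, 1, -4, -3 → best response Concede.
Side A against Bluff: payoffs -1, -4, 4, -3 → best response Push.
Side B against Concede: payoffs 5, -4, 2, -1, -5 → best response Concede.
Side B against Hold: payoffs 5, 0, 1, -1, 2 → best response Concede.
Side B against Push: payoffs 1, 2, -4, 5, -2 → best response Walk.
Side B against Walk: payoffs 1, -3, 4, 5, -5 → best response Walk.
Mutual best responses: (Hold, Concede).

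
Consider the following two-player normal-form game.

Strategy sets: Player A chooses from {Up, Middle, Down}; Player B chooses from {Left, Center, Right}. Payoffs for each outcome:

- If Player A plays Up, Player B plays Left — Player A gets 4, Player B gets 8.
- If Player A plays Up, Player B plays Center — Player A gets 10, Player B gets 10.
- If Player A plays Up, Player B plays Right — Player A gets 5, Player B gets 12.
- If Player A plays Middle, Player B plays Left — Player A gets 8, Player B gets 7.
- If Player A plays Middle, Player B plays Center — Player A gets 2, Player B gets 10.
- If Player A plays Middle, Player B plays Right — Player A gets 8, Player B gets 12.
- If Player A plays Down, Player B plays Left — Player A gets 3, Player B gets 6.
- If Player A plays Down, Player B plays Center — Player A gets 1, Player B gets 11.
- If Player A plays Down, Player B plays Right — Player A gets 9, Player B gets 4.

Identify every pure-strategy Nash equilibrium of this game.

For each strategy profile, look for a profitable unilateral deviation.
(Up, Left): Player A can switch to Middle (4 → 8). Not NE.
(Up, Center): Player B can switch to Right (10 → 12). Not NE.
(Up, Right): Player A can switch to Middle (5 → 8). Not NE.
(Middle, Left): Player B can switch to Center (7 → 10). Not NE.
(Middle, Center): Player A can switch to Up (2 → 10). Not NE.
(Middle, Right): Player A can switch to Down (8 → 9). Not NE.
(Down, Left): Player A can switch to Up (3 → 4). Not NE.
(Down, Center): Player A can switch to Up (1 → 10). Not NE.
(Down, Right): Player B can switch to Left (4 → 6). Not NE.

No pure-strategy Nash equilibrium.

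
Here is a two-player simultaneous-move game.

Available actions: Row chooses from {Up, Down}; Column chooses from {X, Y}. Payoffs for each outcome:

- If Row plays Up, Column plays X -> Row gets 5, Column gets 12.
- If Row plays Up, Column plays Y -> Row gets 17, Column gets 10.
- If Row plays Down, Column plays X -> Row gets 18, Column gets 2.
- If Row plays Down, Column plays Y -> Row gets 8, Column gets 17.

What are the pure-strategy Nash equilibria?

No pure-strategy Nash equilibrium.

Mark each player's best response to every combination of opponents' strategies; a profile where every player is best-responding is a pure Nash equilibrium.
Row against X: payoffs 5, 18 → best response Down.
Row against Y: payoffs 17, 8 → best response Up.
Column against Up: payoffs 12, 10 → best response X.
Column against Down: payoffs 2, 17 → best response Y.
No profile is a mutual best response for all players.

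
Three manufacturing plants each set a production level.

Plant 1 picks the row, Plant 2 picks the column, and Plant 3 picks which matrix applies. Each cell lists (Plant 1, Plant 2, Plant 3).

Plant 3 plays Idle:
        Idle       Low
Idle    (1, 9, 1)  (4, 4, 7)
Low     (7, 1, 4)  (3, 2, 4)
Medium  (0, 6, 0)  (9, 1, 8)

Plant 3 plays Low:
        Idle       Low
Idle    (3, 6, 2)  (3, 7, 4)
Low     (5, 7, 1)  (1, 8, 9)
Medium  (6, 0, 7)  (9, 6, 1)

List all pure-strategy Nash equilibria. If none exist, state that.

Plant 1 against (Idle, Idle): payoffs 1, 7, 0 → best response Low.
Plant 1 against (Idle, Low): payoffs 3, 5, 6 → best response Medium.
Plant 1 against (Low, Idle): payoffs 4, 3, 9 → best response Medium.
Plant 1 against (Low, Low): payoffs 3, 1, 9 → best response Medium.
Plant 2 against (Idle, Idle): payoffs 9, 4 → best response Idle.
Plant 2 against (Idle, Low): payoffs 6, 7 → best response Low.
Plant 2 against (Low, Idle): payoffs 1, 2 → best response Low.
Plant 2 against (Low, Low): payoffs 7, 8 → best response Low.
Plant 2 against (Medium, Idle): payoffs 6, 1 → best response Idle.
Plant 2 against (Medium, Low): payoffs 0, 6 → best response Low.
Plant 3 against (Idle, Idle): payoffs 1, 2 → best response Low.
Plant 3 against (Idle, Low): payoffs 7, 4 → best response Idle.
Plant 3 against (Low, Idle): payoffs 4, 1 → best response Idle.
Plant 3 against (Low, Low): payoffs 4, 9 → best response Low.
Plant 3 against (Medium, Idle): payoffs 0, 7 → best response Low.
Plant 3 against (Medium, Low): payoffs 8, 1 → best response Idle.
No profile is a mutual best response for all players.

This game has no pure Nash equilibrium.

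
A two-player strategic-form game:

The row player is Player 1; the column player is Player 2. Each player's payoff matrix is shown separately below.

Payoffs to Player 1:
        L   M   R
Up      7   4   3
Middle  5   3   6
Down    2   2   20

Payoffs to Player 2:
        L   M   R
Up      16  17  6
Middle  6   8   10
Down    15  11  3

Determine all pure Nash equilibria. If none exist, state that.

Check each profile: it is a Nash equilibrium iff no player can strictly gain by switching unilaterally.
(Up, L): Player 2 can switch to M (16 → 17). Not NE.
(Up, M): Player 1 gets 4, best alternative 3; Player 2 gets 17, best alternative 16. No profitable deviation — NE.
(Up, R): Player 1 can switch to Middle (3 → 6). Not NE.
(Middle, L): Player 1 can switch to Up (5 → 7). Not NE.
(Middle, M): Player 1 can switch to Up (3 → 4). Not NE.
(Middle, R): Player 1 can switch to Down (6 → 20). Not NE.
(Down, L): Player 1 can switch to Up (2 → 7). Not NE.
(Down, M): Player 1 can switch to Up (2 → 4). Not NE.
(Down, R): Player 2 can switch to L (3 → 15). Not NE.

(Up, M)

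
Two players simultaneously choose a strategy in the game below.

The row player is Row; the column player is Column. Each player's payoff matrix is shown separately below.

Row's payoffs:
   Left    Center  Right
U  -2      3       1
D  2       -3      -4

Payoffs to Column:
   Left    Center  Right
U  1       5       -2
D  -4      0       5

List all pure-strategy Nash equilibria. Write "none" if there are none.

(U, Left): Row can switch to D (-2 → 2). Not NE.
(U, Center): Row gets 3, best alternative -3; Column gets 5, best alternative 1. No profitable deviation — NE.
(U, Right): Column can switch to Left (-2 → 1). Not NE.
(D, Left): Column can switch to Center (-4 → 0). Not NE.
(D, Center): Row can switch to U (-3 → 3). Not NE.
(D, Right): Row can switch to U (-4 → 1). Not NE.

(U, Center)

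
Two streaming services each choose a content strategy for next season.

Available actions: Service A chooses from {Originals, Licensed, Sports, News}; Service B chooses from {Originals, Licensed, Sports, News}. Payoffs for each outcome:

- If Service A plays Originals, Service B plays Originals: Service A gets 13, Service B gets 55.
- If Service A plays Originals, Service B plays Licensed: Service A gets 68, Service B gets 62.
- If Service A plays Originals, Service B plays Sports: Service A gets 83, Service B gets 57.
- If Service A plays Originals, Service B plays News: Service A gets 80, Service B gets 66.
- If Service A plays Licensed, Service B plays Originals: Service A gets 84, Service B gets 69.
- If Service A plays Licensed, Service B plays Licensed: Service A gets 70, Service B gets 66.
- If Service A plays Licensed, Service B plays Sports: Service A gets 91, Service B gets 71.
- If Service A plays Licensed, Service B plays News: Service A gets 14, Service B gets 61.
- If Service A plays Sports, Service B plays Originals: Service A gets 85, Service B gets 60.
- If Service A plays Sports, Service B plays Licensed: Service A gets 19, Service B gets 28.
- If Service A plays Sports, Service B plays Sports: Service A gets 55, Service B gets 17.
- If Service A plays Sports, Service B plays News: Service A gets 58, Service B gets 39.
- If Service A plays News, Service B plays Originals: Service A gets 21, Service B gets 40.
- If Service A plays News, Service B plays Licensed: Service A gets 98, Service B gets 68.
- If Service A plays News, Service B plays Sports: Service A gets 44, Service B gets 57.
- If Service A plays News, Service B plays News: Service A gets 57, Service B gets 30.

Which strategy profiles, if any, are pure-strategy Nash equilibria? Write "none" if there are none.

Service A against Originals: payoffs 13, 84, 85, 21 → best response Sports.
Service A against Licensed: payoffs 68, 70, 19, 98 → best response News.
Service A against Sports: payoffs 83, 91, 55, 44 → best response Licensed.
Service A against News: payoffs 80, 14, 58, 57 → best response Originals.
Service B against Originals: payoffs 55, 62, 57, 66 → best response News.
Service B against Licensed: payoffs 69, 66, 71, 61 → best response Sports.
Service B against Sports: payoffs 60, 28, 17, 39 → best response Originals.
Service B against News: payoffs 40, 68, 57, 30 → best response Licensed.
Mutual best responses: (Originals, News); (Licensed, Sports); (Sports, Originals); (News, Licensed).

The pure Nash equilibria are (Originals, News); (Licensed, Sports); (Sports, Originals); (News, Licensed).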